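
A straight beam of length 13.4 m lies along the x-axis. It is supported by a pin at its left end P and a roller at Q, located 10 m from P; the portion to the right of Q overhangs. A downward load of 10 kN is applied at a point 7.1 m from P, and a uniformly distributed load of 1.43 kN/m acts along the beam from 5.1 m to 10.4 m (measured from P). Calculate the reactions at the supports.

Resultant of the distributed load: 1.43 × 5.3 = 7.579 kN at 7.75 m from P.
Moments about P: Q_y·10 − 10·7.1 − (1.43·5.3)·7.75 = 0 → Q_y = 129.73725/10 = 12.9737 ≈ 12.97 kN.
ΣF_y = 0: P_y + 12.9737 − 10 − 1.43·5.3 = 0 → P_y = 4.605 kN.
ΣF_x = 0: no horizontal applied forces, so P_x = 0.

P_x = 0, P_y = 4.605 kN, Q_y = 12.97 kN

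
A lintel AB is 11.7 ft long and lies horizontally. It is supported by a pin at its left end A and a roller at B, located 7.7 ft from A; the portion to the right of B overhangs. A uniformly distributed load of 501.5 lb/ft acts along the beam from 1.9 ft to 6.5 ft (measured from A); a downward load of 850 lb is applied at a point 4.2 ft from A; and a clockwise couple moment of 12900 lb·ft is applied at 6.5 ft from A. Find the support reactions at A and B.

Resultant of the distributed load: 501.5 × 4.6 = 2306.9 lb at 4.2 ft from A.
Taking moments about A: B_y·7.7 − (501.5·4.6)·4.2 − 850·4.2 − 12900 = 0 → B_y = 26158.98/7.7 = 3397.27 ≈ 3397 lb.
ΣF_y = 0: A_y + 3397.27 − 501.5·4.6 − 850 = 0 → A_y = -240.4 lb.
ΣF_x = 0: no horizontal applied forces, so A_x = 0.

A_x = 0, A_y = -240.4 lb, B_y = 3397 lb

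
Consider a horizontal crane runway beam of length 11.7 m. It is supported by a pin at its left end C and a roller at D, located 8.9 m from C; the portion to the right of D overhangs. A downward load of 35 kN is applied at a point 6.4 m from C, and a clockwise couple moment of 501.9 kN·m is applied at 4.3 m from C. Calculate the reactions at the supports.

C_x = 0, C_y = -46.56 kN, D_y = 81.56 kN

ΣM about C: D_y·8.9 − 35·6.4 − 501.9 = 0 → D_y = 725.9/8.9 = 81.5618 ≈ 81.56 kN.
ΣF_y = 0: C_y + 81.5618 − 35 = 0 → C_y = -46.56 kN.
ΣF_x = 0: no horizontal applied forces, so C_x = 0.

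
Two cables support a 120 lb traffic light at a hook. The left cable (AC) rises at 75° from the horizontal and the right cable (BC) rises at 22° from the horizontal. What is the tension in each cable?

ΣF_x = 0: −T_AC·cos75° + T_BC·cos22° = 0 → T_BC = 0.279145·T_AC.
ΣF_y = 0: T_AC·sin75° + T_BC·sin22° = 120.
Substitute: T_AC·(0.965926 + 0.279145·0.374607) = 120 → T_AC = 112.098 ≈ 112.1 lb.
Then T_BC = 0.279145 × 112.098 = 31.29 lb.

T_AC = 112.1 lb, T_BC = 31.29 lb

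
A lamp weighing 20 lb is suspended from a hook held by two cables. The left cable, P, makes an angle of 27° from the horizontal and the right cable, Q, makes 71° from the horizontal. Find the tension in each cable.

T_P = 6.575 lb, T_Q = 18.00 lb

ΣF_x = 0: −T_P·cos27° + T_Q·cos71° = 0 → T_Q = 2.73677·T_P.
ΣF_y = 0: T_P·sin27° + T_Q·sin71° = 20.
Substitute: T_P·(0.45399 + 2.73677·0.945519) = 20 → T_P = 6.57536 ≈ 6.575 lb.
Then T_Q = 2.73677 × 6.57536 = 18.00 lb.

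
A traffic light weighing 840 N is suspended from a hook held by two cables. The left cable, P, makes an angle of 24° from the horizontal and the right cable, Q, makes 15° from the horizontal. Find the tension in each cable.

T_P = 1289 N, T_Q = 1219 N

ΣF_x = 0: −T_P·cos24° + T_Q·cos15° = 0 → T_Q = 0.945772·T_P.
ΣF_y = 0: T_P·sin24° + T_Q·sin15° = 840.
Substitute: T_P·(0.406737 + 0.945772·0.258819) = 840 → T_P = 1289.29 ≈ 1289 N.
Then T_Q = 0.945772 × 1289.29 = 1219 N.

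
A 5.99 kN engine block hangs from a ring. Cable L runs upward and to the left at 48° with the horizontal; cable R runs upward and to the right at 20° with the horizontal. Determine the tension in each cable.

ΣF_x = 0: −T_L·cos48° + T_R·cos20° = 0 → T_R = 0.712074·T_L.
ΣF_y = 0: T_L·sin48° + T_R·sin20° = 5.99.
Substitute: T_L·(0.743145 + 0.712074·0.34202) = 5.99 → T_L = 6.07081 ≈ 6.071 kN.
Then T_R = 0.712074 × 6.07081 = 4.323 kN.

T_L = 6.071 kN, T_R = 4.323 kN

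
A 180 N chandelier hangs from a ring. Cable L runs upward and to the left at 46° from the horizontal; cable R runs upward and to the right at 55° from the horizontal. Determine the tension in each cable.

ΣF_x = 0: −T_L·cos46° + T_R·cos55° = 0 → T_R = 1.2111·T_L.
ΣF_y = 0: T_L·sin46° + T_R·sin55° = 180.
Substitute: T_L·(0.71934 + 1.2111·0.819152) = 180 → T_L = 105.176 ≈ 105.2 N.
Then T_R = 1.2111 × 105.176 = 127.4 N.

T_L = 105.2 N, T_R = 127.4 N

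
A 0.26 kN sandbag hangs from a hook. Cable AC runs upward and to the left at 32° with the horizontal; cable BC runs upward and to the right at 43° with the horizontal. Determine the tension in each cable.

ΣF_x = 0: −T_AC·cos32° + T_BC·cos43° = 0 → T_BC = 1.15956·T_AC.
ΣF_y = 0: T_AC·sin32° + T_BC·sin43° = 0.26.
Substitute: T_AC·(0.529919 + 1.15956·0.681998) = 0.26 → T_AC = 0.19686 ≈ 0.1969 kN.
Then T_BC = 1.15956 × 0.19686 = 0.2283 kN.

T_AC = 0.1969 kN, T_BC = 0.2283 kN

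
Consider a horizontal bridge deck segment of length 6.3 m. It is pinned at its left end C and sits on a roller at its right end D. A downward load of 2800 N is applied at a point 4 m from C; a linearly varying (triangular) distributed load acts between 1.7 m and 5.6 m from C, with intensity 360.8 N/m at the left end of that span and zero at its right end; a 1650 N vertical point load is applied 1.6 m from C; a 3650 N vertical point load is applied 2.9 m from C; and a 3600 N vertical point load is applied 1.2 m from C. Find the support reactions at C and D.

C_x = 0, C_y = 7506 N, D_y = 4898 N

Resultant of the triangular load: ½ × 360.8 × 3.9 = 703.56 N, acting at 3 m from C (one-third of the span from the peak).
Moments about C: D_y·6.3 − 2800·4 − (½·360.8·3.9)·3 − 1650·1.6 − 3650·2.9 − 3600·1.2 = 0 → D_y = 30855.68/6.3 = 4897.73 ≈ 4898 N.
ΣF_y = 0: C_y + 4897.73 − 2800 − ½·360.8·3.9 − 1650 − 3650 − 3600 = 0 → C_y = 7506 N.
ΣF_x = 0: no horizontal applied forces, so C_x = 0.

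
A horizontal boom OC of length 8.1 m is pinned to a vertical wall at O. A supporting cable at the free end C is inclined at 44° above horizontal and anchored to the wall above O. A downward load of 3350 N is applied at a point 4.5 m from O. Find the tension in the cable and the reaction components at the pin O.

T = 2679 N, O_x = 1927 N, O_y = 1489 N

ΣM about O: T·sin44°·8.1 − 3350·4.5 = 0 → T = 15075/(8.1·0.694658) = 2679.18 ≈ 2679 N.
ΣF_x = 0: O_x − T·cos44° = 0 → O_x = 2679.18 × 0.71934 = 1927 N.
ΣF_y = 0: O_y + T·sin44° − 3350 = 0 → O_y = 3350 − 2679.18 × 0.694658 = 1489 N.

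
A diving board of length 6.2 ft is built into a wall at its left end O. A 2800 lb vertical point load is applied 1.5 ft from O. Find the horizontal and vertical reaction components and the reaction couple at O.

ΣF_x = 0: O_x = 0.
ΣF_y = 0: O_y − 2800 = 0 → O_y = 2800 lb.
ΣM about O: M_O − 2800·1.5 = 0 → M_O = 4200 lb·ft.

O_x = 0, O_y = 2800 lb, M_O = 4200 lb·ft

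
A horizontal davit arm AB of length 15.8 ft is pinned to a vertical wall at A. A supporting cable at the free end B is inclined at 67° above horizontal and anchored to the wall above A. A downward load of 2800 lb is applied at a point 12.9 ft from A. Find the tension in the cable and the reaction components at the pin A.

T = 2484 lb, A_x = 970.4 lb, A_y = 513.9 lb

ΣM about A: T·sin67°·15.8 − 2800·12.9 = 0 → T = 36120/(15.8·0.920505) = 2483.5 ≈ 2484 lb.
ΣF_x = 0: A_x − T·cos67° = 0 → A_x = 2483.5 × 0.390731 = 970.4 lb.
ΣF_y = 0: A_y + T·sin67° − 2800 = 0 → A_y = 2800 − 2483.5 × 0.920505 = 513.9 lb.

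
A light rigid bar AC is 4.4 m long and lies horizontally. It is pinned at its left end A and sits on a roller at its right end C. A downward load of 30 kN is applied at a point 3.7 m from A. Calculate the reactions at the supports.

A_x = 0, A_y = 4.773 kN, C_y = 25.23 kN

Taking moments about A: C_y·4.4 − 30·3.7 = 0 → C_y = 111/4.4 = 25.2273 ≈ 25.23 kN.
ΣF_y = 0: A_y + 25.2273 − 30 = 0 → A_y = 4.773 kN.
ΣF_x = 0: no horizontal applied forces, so A_x = 0.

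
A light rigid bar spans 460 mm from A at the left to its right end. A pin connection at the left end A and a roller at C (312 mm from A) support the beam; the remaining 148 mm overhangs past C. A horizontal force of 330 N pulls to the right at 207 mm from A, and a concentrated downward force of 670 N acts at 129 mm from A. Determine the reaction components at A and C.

A_x = -330.0 N, A_y = 393.0 N, C_y = 277.0 N

ΣM about A: C_y·312 − 670·129 = 0 → C_y = 86430/312 = 277.019 ≈ 277.0 N.
ΣF_y = 0: A_y + 277.019 − 670 = 0 → A_y = 393.0 N.
ΣF_x = 0: A_x + 330 = 0 → A_x = -330.0 N.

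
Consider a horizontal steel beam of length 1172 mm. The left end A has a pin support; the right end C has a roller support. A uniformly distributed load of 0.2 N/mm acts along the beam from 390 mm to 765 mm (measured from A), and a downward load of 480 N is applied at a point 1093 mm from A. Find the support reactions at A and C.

Resultant of the distributed load: 0.2 × 375 = 75 N at 577.5 mm from A.
ΣM about A: C_y·1172 − (0.2·375)·577.5 − 480·1093 = 0 → C_y = 567952.5/1172 = 484.601 ≈ 484.6 N.
ΣF_y = 0: A_y + 484.601 − 0.2·375 − 480 = 0 → A_y = 70.40 N.
ΣF_x = 0: no horizontal applied forces, so A_x = 0.

A_x = 0, A_y = 70.40 N, C_y = 484.6 N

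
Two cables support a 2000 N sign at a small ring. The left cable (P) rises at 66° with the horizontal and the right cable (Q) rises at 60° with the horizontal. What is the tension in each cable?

T_P = 1236 N, T_Q = 1006 N

ΣF_x = 0: −T_P·cos66° + T_Q·cos60° = 0 → T_Q = 0.813473·T_P.
ΣF_y = 0: T_P·sin66° + T_Q·sin60° = 2000.
Substitute: T_P·(0.913545 + 0.813473·0.866025) = 2000 → T_P = 1236.07 ≈ 1236 N.
Then T_Q = 0.813473 × 1236.07 = 1006 N.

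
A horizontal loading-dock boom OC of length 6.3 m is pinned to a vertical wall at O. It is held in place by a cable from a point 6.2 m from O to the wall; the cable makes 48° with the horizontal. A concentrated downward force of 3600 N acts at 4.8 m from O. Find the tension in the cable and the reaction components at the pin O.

ΣM about O: T·sin48°·6.2 − 3600·4.8 = 0 → T = 17280/(6.2·0.743145) = 3750.41 ≈ 3750 N.
ΣF_x = 0: O_x − T·cos48° = 0 → O_x = 3750.41 × 0.669131 = 2510 N.
ΣF_y = 0: O_y + T·sin48° − 3600 = 0 → O_y = 3600 − 3750.41 × 0.743145 = 812.9 N.

T = 3750 N, O_x = 2510 N, O_y = 812.9 N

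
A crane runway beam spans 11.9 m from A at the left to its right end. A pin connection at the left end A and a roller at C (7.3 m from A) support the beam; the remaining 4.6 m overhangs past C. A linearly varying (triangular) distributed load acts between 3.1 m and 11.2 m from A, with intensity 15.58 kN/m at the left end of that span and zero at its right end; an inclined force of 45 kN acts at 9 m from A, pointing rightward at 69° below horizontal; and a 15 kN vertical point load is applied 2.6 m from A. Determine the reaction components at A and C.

Resultant of the triangular load: ½ × 15.58 × 8.1 = 63.099 kN, acting at 5.8 m from A (one-third of the span from the peak).
Taking moments about A: C_y·7.3 − (½·15.58·8.1)·5.8 − 45·sin69°·9 − 15·2.6 = 0 → C_y = 783.074/7.3 = 107.27 ≈ 107.3 kN.
ΣF_y = 0: A_y + 107.27 − ½·15.58·8.1 − 45·sin69° − 15 = 0 → A_y = 12.84 kN.
ΣF_x = 0: A_x + 45·cos69° = 0 → A_x = -16.13 kN.

A_x = -16.13 kN, A_y = 12.84 kN, C_y = 107.3 kN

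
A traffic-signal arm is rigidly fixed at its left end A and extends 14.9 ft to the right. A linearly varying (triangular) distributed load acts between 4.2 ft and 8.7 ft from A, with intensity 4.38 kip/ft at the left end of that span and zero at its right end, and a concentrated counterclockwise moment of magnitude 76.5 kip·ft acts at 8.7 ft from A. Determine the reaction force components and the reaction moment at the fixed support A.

Resultant of the triangular load: ½ × 4.38 × 4.5 = 9.855 kip, acting at 5.7 ft from A (one-third of the span from the peak).
ΣF_x = 0: A_x = 0.
ΣF_y = 0: A_y − ½·4.38·4.5 = 0 → A_y = 9.855 kip.
ΣM about A: M_A − (½·4.38·4.5)·5.7 + 76.5 = 0 → M_A = -20.33 kip·ft.

A_x = 0, A_y = 9.855 kip, M_A = -20.33 kip·ft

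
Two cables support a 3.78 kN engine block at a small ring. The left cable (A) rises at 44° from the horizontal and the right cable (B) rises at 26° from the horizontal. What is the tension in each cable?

ΣF_x = 0: −T_A·cos44° + T_B·cos26° = 0 → T_B = 0.800339·T_A.
ΣF_y = 0: T_A·sin44° + T_B·sin26° = 3.78.
Substitute: T_A·(0.694658 + 0.800339·0.438371) = 3.78 → T_A = 3.61548 ≈ 3.615 kN.
Then T_B = 0.800339 × 3.61548 = 2.894 kN.

T_A = 3.615 kN, T_B = 2.894 kN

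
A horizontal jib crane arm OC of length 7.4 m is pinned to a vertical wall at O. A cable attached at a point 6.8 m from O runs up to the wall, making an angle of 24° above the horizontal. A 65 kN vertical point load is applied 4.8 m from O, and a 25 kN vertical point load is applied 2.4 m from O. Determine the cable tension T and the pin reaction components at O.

T = 134.5 kN, O_x = 122.9 kN, O_y = 35.29 kN

ΣM about O: T·sin24°·6.8 − 65·4.8 − 25·2.4 = 0 → T = 372/(6.8·0.406737) = 134.499 ≈ 134.5 kN.
ΣF_x = 0: O_x − T·cos24° = 0 → O_x = 134.499 × 0.913545 = 122.9 kN.
ΣF_y = 0: O_y + T·sin24° − 65 − 25 = 0 → O_y = 90 − 134.499 × 0.406737 = 35.29 kN.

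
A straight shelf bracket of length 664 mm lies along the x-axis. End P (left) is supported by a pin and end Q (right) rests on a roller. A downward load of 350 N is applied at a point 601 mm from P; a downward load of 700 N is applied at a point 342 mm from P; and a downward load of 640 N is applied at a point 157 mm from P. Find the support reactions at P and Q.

Taking moments about P: Q_y·664 − 350·601 − 700·342 − 640·157 = 0 → Q_y = 550230/664 = 828.66 ≈ 828.7 N.
ΣF_y = 0: P_y + 828.66 − 350 − 700 − 640 = 0 → P_y = 861.3 N.
ΣF_x = 0: no horizontal applied forces, so P_x = 0.

P_x = 0, P_y = 861.3 N, Q_y = 828.7 N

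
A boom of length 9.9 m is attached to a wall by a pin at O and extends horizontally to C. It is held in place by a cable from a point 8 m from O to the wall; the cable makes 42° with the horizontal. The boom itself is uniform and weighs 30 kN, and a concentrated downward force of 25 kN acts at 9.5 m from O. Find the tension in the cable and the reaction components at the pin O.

T = 72.11 kN, O_x = 53.59 kN, O_y = 6.750 kN

ΣM about O: T·sin42°·8 − 30·4.95 − 25·9.5 = 0 → T = 386/(8·0.669131) = 72.1085 ≈ 72.11 kN.
ΣF_x = 0: O_x − T·cos42° = 0 → O_x = 72.1085 × 0.743145 = 53.59 kN.
ΣF_y = 0: O_y + T·sin42° − 30 − 25 = 0 → O_y = 55 − 72.1085 × 0.669131 = 6.750 kN.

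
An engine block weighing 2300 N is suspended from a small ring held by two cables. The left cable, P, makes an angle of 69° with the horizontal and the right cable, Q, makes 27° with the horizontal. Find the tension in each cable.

T_P = 2061 N, T_Q = 828.8 N

ΣF_x = 0: −T_P·cos69° + T_Q·cos27° = 0 → T_Q = 0.402206·T_P.
ΣF_y = 0: T_P·sin69° + T_Q·sin27° = 2300.
Substitute: T_P·(0.93358 + 0.402206·0.45399) = 2300 → T_P = 2060.6 ≈ 2061 N.
Then T_Q = 0.402206 × 2060.6 = 828.8 N.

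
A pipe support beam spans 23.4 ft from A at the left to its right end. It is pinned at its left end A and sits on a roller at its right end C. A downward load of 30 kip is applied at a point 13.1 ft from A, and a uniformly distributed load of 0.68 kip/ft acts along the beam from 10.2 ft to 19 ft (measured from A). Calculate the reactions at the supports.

A_x = 0, A_y = 15.46 kip, C_y = 20.53 kip

Resultant of the distributed load: 0.68 × 8.8 = 5.984 kip at 14.6 ft from A.
Taking moments about A: C_y·23.4 − 30·13.1 − (0.68·8.8)·14.6 = 0 → C_y = 480.3664/23.4 = 20.5285 ≈ 20.53 kip.
ΣF_y = 0: A_y + 20.5285 − 30 − 0.68·8.8 = 0 → A_y = 15.46 kip.
ΣF_x = 0: no horizontal applied forces, so A_x = 0.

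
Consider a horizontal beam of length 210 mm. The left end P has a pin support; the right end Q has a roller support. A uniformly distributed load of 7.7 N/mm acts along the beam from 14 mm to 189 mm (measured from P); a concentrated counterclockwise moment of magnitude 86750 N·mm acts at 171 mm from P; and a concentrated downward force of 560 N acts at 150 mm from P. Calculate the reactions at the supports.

Resultant of the distributed load: 7.7 × 175 = 1347.5 N at 101.5 mm from P.
Taking moments about P: Q_y·210 − (7.7·175)·101.5 + 86750 − 560·150 = 0 → Q_y = 134021.25/210 = 638.196 ≈ 638.2 N.
ΣF_y = 0: P_y + 638.196 − 7.7·175 − 560 = 0 → P_y = 1269 N.
ΣF_x = 0: no horizontal applied forces, so P_x = 0.

P_x = 0, P_y = 1269 N, Q_y = 638.2 N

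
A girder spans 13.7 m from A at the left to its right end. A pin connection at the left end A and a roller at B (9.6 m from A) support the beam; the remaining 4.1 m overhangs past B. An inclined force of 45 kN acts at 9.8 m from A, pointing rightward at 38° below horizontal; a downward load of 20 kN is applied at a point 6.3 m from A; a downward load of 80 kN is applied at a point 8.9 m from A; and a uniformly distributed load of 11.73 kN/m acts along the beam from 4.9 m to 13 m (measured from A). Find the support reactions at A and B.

Resultant of the distributed load: 11.73 × 8.1 = 95.013 kN at 8.95 m from A.
Moments about A: B_y·9.6 − 45·sin38°·9.8 − 20·6.3 − 80·8.9 − (11.73·8.1)·8.95 = 0 → B_y = 1959.87/9.6 = 204.153 ≈ 204.2 kN.
ΣF_y = 0: A_y + 204.153 − 45·sin38° − 20 − 80 − 11.73·8.1 = 0 → A_y = 18.56 kN.
ΣF_x = 0: A_x + 45·cos38° = 0 → A_x = -35.46 kN.

A_x = -35.46 kN, A_y = 18.56 kN, B_y = 204.2 kN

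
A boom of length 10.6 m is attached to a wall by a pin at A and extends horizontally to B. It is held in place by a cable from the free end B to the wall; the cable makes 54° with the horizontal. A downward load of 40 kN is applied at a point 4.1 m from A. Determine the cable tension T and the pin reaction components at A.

ΣM about A: T·sin54°·10.6 − 40·4.1 = 0 → T = 164/(10.6·0.809017) = 19.1241 ≈ 19.12 kN.
ΣF_x = 0: A_x − T·cos54° = 0 → A_x = 19.1241 × 0.587785 = 11.24 kN.
ΣF_y = 0: A_y + T·sin54° − 40 = 0 → A_y = 40 − 19.1241 × 0.809017 = 24.53 kN.

T = 19.12 kN, A_x = 11.24 kN, A_y = 24.53 kN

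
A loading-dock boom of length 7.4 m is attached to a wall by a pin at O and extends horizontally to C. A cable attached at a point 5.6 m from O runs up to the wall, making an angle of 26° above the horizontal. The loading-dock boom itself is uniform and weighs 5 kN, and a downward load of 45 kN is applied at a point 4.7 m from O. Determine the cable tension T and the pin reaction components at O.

ΣM about O: T·sin26°·5.6 − 5·3.7 − 45·4.7 = 0 → T = 230/(5.6·0.438371) = 93.691 ≈ 93.69 kN.
ΣF_x = 0: O_x − T·cos26° = 0 → O_x = 93.691 × 0.898794 = 84.21 kN.
ΣF_y = 0: O_y + T·sin26° − 5 − 45 = 0 → O_y = 50 − 93.691 × 0.438371 = 8.929 kN.

T = 93.69 kN, O_x = 84.21 kN, O_y = 8.929 kN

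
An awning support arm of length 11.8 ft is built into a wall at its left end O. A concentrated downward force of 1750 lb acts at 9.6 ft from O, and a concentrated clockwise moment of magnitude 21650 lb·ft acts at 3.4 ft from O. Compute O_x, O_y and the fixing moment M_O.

O_x = 0, O_y = 1750 lb, M_O = 38450 lb·ft

ΣF_x = 0: O_x = 0.
ΣF_y = 0: O_y − 1750 = 0 → O_y = 1750 lb.
ΣM about O: M_O − 1750·9.6 − 21650 = 0 → M_O = 38450 lb·ft.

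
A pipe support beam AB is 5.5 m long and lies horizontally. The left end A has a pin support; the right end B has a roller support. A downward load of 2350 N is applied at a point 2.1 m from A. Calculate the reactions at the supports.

A_x = 0, A_y = 1453 N, B_y = 897.3 N

Taking moments about A: B_y·5.5 − 2350·2.1 = 0 → B_y = 4935/5.5 = 897.273 ≈ 897.3 N.
ΣF_y = 0: A_y + 897.273 − 2350 = 0 → A_y = 1453 N.
ΣF_x = 0: no horizontal applied forces, so A_x = 0.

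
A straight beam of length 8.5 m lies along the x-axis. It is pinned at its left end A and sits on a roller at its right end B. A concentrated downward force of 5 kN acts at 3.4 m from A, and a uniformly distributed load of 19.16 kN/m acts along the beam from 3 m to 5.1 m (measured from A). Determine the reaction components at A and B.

A_x = 0, A_y = 24.06 kN, B_y = 21.17 kN

Resultant of the distributed load: 19.16 × 2.1 = 40.236 kN at 4.05 m from A.
Taking moments about A: B_y·8.5 − 5·3.4 − (19.16·2.1)·4.05 = 0 → B_y = 179.9558/8.5 = 21.1713 ≈ 21.17 kN.
ΣF_y = 0: A_y + 21.1713 − 5 − 19.16·2.1 = 0 → A_y = 24.06 kN.
ΣF_x = 0: no horizontal applied forces, so A_x = 0.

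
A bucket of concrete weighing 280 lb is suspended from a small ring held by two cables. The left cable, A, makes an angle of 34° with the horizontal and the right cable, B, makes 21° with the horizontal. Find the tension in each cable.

T_A = 319.1 lb, T_B = 283.4 lb

ΣF_x = 0: −T_A·cos34° + T_B·cos21° = 0 → T_B = 0.888019·T_A.
ΣF_y = 0: T_A·sin34° + T_B·sin21° = 280.
Substitute: T_A·(0.559193 + 0.888019·0.358368) = 280 → T_A = 319.114 ≈ 319.1 lb.
Then T_B = 0.888019 × 319.114 = 283.4 lb.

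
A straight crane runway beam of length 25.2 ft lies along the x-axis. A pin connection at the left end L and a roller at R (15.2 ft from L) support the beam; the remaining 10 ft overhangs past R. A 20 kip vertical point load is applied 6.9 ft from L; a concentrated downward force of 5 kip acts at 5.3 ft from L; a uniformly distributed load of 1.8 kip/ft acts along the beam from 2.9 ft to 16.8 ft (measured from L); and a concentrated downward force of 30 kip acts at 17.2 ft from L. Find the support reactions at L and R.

L_x = 0, L_y = 19.04 kip, R_y = 60.98 kip

Resultant of the distributed load: 1.8 × 13.9 = 25.02 kip at 9.85 ft from L.
Taking moments about L: R_y·15.2 − 20·6.9 − 5·5.3 − (1.8·13.9)·9.85 − 30·17.2 = 0 → R_y = 926.947/15.2 = 60.9834 ≈ 60.98 kip.
ΣF_y = 0: L_y + 60.9834 − 20 − 5 − 1.8·13.9 − 30 = 0 → L_y = 19.04 kip.
ΣF_x = 0: no horizontal applied forces, so L_x = 0.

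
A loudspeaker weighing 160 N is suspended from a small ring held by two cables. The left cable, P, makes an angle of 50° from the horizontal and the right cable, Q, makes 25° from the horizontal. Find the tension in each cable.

ΣF_x = 0: −T_P·cos50° + T_Q·cos25° = 0 → T_Q = 0.709238·T_P.
ΣF_y = 0: T_P·sin50° + T_Q·sin25° = 160.
Substitute: T_P·(0.766044 + 0.709238·0.422618) = 160 → T_P = 150.125 ≈ 150.1 N.
Then T_Q = 0.709238 × 150.125 = 106.5 N.

T_P = 150.1 N, T_Q = 106.5 N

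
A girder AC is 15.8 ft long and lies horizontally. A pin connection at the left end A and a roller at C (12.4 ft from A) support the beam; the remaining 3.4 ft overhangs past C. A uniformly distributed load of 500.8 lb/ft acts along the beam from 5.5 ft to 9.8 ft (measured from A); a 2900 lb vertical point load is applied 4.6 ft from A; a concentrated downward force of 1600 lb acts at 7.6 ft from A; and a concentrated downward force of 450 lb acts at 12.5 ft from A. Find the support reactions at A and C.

A_x = 0, A_y = 3265 lb, C_y = 3839 lb

Resultant of the distributed load: 500.8 × 4.3 = 2153.44 lb at 7.65 ft from A.
ΣM about A: C_y·12.4 − (500.8·4.3)·7.65 − 2900·4.6 − 1600·7.6 − 450·12.5 = 0 → C_y = 47598.816/12.4 = 3838.61 ≈ 3839 lb.
ΣF_y = 0: A_y + 3838.61 − 500.8·4.3 − 2900 − 1600 − 450 = 0 → A_y = 3265 lb.
ΣF_x = 0: no horizontal applied forces, so A_x = 0.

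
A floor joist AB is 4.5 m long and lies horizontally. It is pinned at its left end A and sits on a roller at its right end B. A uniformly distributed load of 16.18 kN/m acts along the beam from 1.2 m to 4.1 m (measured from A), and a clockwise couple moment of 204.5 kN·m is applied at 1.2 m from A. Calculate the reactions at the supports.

Resultant of the distributed load: 16.18 × 2.9 = 46.922 kN at 2.65 m from A.
Moments about A: B_y·4.5 − (16.18·2.9)·2.65 − 204.5 = 0 → B_y = 328.8433/4.5 = 73.0763 ≈ 73.08 kN.
ΣF_y = 0: A_y + 73.0763 − 16.18·2.9 = 0 → A_y = -26.15 kN.
ΣF_x = 0: no horizontal applied forces, so A_x = 0.

A_x = 0, A_y = -26.15 kN, B_y = 73.08 kN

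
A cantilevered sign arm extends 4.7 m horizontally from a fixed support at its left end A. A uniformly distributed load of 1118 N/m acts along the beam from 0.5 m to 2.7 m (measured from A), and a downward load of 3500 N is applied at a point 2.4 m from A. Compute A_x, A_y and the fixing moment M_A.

A_x = 0, A_y = 5960 N, M_A = 12340 N·m

Resultant of the distributed load: 1118 × 2.2 = 2459.6 N at 1.6 m from A.
ΣF_x = 0: A_x = 0.
ΣF_y = 0: A_y − 1118·2.2 − 3500 = 0 → A_y = 5960 N.
ΣM about A: M_A − (1118·2.2)·1.6 − 3500·2.4 = 0 → M_A = 12340 N·m.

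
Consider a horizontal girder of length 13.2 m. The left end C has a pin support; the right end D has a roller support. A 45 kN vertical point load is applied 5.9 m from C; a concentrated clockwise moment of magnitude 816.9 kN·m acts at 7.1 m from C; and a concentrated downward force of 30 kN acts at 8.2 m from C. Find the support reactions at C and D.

ΣM about C: D_y·13.2 − 45·5.9 − 816.9 − 30·8.2 = 0 → D_y = 1328.4/13.2 = 100.636 ≈ 100.6 kN.
ΣF_y = 0: C_y + 100.636 − 45 − 30 = 0 → C_y = -25.64 kN.
ΣF_x = 0: no horizontal applied forces, so C_x = 0.

C_x = 0, C_y = -25.64 kN, D_y = 100.6 kN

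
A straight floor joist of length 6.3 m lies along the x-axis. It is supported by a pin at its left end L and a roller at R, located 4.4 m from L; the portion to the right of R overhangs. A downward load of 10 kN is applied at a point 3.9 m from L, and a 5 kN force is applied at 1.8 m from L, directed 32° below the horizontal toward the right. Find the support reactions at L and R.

L_x = -4.240 kN, L_y = 2.702 kN, R_y = 9.948 kN

Moments about L: R_y·4.4 − 10·3.9 − 5·sin32°·1.8 = 0 → R_y = 43.7693/4.4 = 9.94757 ≈ 9.948 kN.
ΣF_y = 0: L_y + 9.94757 − 10 − 5·sin32° = 0 → L_y = 2.702 kN.
ΣF_x = 0: L_x + 5·cos32° = 0 → L_x = -4.240 kN.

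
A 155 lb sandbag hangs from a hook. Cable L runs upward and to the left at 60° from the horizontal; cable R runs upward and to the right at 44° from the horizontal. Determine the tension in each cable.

T_L = 114.9 lb, T_R = 79.87 lb

ΣF_x = 0: −T_L·cos60° + T_R·cos44° = 0 → T_R = 0.695082·T_L.
ΣF_y = 0: T_L·sin60° + T_R·sin44° = 155.
Substitute: T_L·(0.866025 + 0.695082·0.694658) = 155 → T_L = 114.911 ≈ 114.9 lb.
Then T_R = 0.695082 × 114.911 = 79.87 lb.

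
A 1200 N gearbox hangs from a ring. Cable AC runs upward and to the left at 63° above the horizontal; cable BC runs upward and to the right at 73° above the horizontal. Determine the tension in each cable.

T_AC = 505.1 N, T_BC = 784.3 N

ΣF_x = 0: −T_AC·cos63° + T_BC·cos73° = 0 → T_BC = 1.55279·T_AC.
ΣF_y = 0: T_AC·sin63° + T_BC·sin73° = 1200.
Substitute: T_AC·(0.891007 + 1.55279·0.956305) = 1200 → T_AC = 505.062 ≈ 505.1 N.
Then T_BC = 1.55279 × 505.062 = 784.3 N.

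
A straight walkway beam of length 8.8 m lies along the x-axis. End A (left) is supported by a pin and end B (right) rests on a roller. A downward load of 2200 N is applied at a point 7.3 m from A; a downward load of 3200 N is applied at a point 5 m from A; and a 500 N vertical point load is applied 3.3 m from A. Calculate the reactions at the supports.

A_x = 0, A_y = 2069 N, B_y = 3831 N

ΣM about A: B_y·8.8 − 2200·7.3 − 3200·5 − 500·3.3 = 0 → B_y = 33710/8.8 = 3830.68 ≈ 3831 N.
ΣF_y = 0: A_y + 3830.68 − 2200 − 3200 − 500 = 0 → A_y = 2069 N.
ΣF_x = 0: no horizontal applied forces, so A_x = 0.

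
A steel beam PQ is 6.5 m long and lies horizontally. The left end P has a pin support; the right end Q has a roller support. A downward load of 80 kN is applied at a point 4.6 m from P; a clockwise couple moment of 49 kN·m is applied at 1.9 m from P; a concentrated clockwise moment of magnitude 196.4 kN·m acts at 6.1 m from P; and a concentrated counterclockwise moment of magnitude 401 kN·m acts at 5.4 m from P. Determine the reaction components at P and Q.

Moments about P: Q_y·6.5 − 80·4.6 − 49 − 196.4 + 401 = 0 → Q_y = 212.4/6.5 = 32.6769 ≈ 32.68 kN.
ΣF_y = 0: P_y + 32.6769 − 80 = 0 → P_y = 47.32 kN.
ΣF_x = 0: no horizontal applied forces, so P_x = 0.

P_x = 0, P_y = 47.32 kN, Q_y = 32.68 kN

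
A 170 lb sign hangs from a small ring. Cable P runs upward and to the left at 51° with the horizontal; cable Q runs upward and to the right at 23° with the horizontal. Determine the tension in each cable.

T_P = 162.8 lb, T_Q = 111.3 lb

ΣF_x = 0: −T_P·cos51° + T_Q·cos23° = 0 → T_Q = 0.683669·T_P.
ΣF_y = 0: T_P·sin51° + T_Q·sin23° = 170.
Substitute: T_P·(0.777146 + 0.683669·0.390731) = 170 → T_P = 162.792 ≈ 162.8 lb.
Then T_Q = 0.683669 × 162.792 = 111.3 lb.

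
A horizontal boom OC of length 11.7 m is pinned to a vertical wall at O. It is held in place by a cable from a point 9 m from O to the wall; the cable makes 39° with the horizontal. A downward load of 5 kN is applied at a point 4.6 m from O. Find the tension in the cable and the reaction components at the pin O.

ΣM about O: T·sin39°·9 − 5·4.6 = 0 → T = 23/(9·0.62932) = 4.06082 ≈ 4.061 kN.
ΣF_x = 0: O_x − T·cos39° = 0 → O_x = 4.06082 × 0.777146 = 3.156 kN.
ΣF_y = 0: O_y + T·sin39° − 5 = 0 → O_y = 5 − 4.06082 × 0.62932 = 2.444 kN.

T = 4.061 kN, O_x = 3.156 kN, O_y = 2.444 kN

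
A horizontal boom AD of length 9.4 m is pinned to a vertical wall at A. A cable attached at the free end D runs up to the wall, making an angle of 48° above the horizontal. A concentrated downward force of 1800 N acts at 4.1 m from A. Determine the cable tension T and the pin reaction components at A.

ΣM about A: T·sin48°·9.4 − 1800·4.1 = 0 → T = 7380/(9.4·0.743145) = 1056.46 ≈ 1056 N.
ΣF_x = 0: A_x − T·cos48° = 0 → A_x = 1056.46 × 0.669131 = 706.9 N.
ΣF_y = 0: A_y + T·sin48° − 1800 = 0 → A_y = 1800 − 1056.46 × 0.743145 = 1015 N.

T = 1056 N, A_x = 706.9 N, A_y = 1015 N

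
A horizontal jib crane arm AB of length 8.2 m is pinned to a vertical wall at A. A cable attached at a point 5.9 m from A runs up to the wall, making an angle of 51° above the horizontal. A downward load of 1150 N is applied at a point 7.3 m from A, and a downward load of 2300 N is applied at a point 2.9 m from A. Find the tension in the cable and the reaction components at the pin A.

T = 3286 N, A_x = 2068 N, A_y = 896.6 N

ΣM about A: T·sin51°·5.9 − 1150·7.3 − 2300·2.9 = 0 → T = 15065/(5.9·0.777146) = 3285.6 ≈ 3286 N.
ΣF_x = 0: A_x − T·cos51° = 0 → A_x = 3285.6 × 0.62932 = 2068 N.
ΣF_y = 0: A_y + T·sin51° − 1150 − 2300 = 0 → A_y = 3450 − 3285.6 × 0.777146 = 896.6 N.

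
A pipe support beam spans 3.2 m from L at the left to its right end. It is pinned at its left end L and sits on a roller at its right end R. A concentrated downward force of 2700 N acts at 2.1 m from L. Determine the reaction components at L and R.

Taking moments about L: R_y·3.2 − 2700·2.1 = 0 → R_y = 5670/3.2 = 1771.88 ≈ 1772 N.
ΣF_y = 0: L_y + 1771.88 − 2700 = 0 → L_y = 928.1 N.
ΣF_x = 0: no horizontal applied forces, so L_x = 0.

L_x = 0, L_y = 928.1 N, R_y = 1772 N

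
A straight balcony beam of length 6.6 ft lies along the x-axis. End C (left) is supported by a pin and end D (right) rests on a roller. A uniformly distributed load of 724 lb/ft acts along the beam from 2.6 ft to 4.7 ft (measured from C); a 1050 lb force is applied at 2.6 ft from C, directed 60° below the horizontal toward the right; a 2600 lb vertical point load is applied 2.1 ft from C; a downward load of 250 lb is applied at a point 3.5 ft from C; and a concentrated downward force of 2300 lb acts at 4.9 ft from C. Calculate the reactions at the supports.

C_x = -525.0 lb, C_y = 3713 lb, D_y = 3866 lb

Resultant of the distributed load: 724 × 2.1 = 1520.4 lb at 3.65 ft from C.
Moments about C: D_y·6.6 − (724·2.1)·3.65 − 1050·sin60°·2.6 − 2600·2.1 − 250·3.5 − 2300·4.9 = 0 → D_y = 25518.7/6.6 = 3866.47 ≈ 3866 lb.
ΣF_y = 0: C_y + 3866.47 − 724·2.1 − 1050·sin60° − 2600 − 250 − 2300 = 0 → C_y = 3713 lb.
ΣF_x = 0: C_x + 1050·cos60° = 0 → C_x = -525.0 lb.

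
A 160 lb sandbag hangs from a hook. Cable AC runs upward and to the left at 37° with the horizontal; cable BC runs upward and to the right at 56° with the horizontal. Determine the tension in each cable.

ΣF_x = 0: −T_AC·cos37° + T_BC·cos56° = 0 → T_BC = 1.42819·T_AC.
ΣF_y = 0: T_AC·sin37° + T_BC·sin56° = 160.
Substitute: T_AC·(0.601815 + 1.42819·0.829038) = 160 → T_AC = 89.5938 ≈ 89.59 lb.
Then T_BC = 1.42819 × 89.5938 = 128.0 lb.

T_AC = 89.59 lb, T_BC = 128.0 lb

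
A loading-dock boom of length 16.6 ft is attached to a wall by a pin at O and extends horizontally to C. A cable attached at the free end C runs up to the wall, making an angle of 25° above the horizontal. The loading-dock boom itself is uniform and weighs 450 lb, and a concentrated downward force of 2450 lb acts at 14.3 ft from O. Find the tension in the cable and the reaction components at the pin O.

T = 5526 lb, O_x = 5009 lb, O_y = 564.5 lb

ΣM about O: T·sin25°·16.6 − 450·8.3 − 2450·14.3 = 0 → T = 38770/(16.6·0.422618) = 5526.37 ≈ 5526 lb.
ΣF_x = 0: O_x − T·cos25° = 0 → O_x = 5526.37 × 0.906308 = 5009 lb.
ΣF_y = 0: O_y + T·sin25° − 450 − 2450 = 0 → O_y = 2900 − 5526.37 × 0.422618 = 564.5 lb.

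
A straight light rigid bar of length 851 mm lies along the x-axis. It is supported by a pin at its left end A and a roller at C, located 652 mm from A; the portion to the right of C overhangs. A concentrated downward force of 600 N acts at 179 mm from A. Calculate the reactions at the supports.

A_x = 0, A_y = 435.3 N, C_y = 164.7 N

ΣM about A: C_y·652 − 600·179 = 0 → C_y = 107400/652 = 164.724 ≈ 164.7 N.
ΣF_y = 0: A_y + 164.724 − 600 = 0 → A_y = 435.3 N.
ΣF_x = 0: no horizontal applied forces, so A_x = 0.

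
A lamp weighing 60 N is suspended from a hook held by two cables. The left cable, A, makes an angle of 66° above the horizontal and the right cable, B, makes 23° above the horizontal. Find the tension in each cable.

T_A = 55.24 N, T_B = 24.41 N

ΣF_x = 0: −T_A·cos66° + T_B·cos23° = 0 → T_B = 0.441863·T_A.
ΣF_y = 0: T_A·sin66° + T_B·sin23° = 60.
Substitute: T_A·(0.913545 + 0.441863·0.390731) = 60 → T_A = 55.2387 ≈ 55.24 N.
Then T_B = 0.441863 × 55.2387 = 24.41 N.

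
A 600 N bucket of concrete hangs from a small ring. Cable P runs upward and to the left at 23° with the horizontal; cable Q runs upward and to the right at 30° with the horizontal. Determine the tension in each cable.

ΣF_x = 0: −T_P·cos23° + T_Q·cos30° = 0 → T_Q = 1.06291·T_P.
ΣF_y = 0: T_P·sin23° + T_Q·sin30° = 600.
Substitute: T_P·(0.390731 + 1.06291·0.5) = 600 → T_P = 650.628 ≈ 650.6 N.
Then T_Q = 1.06291 × 650.628 = 691.6 N.

T_P = 650.6 N, T_Q = 691.6 N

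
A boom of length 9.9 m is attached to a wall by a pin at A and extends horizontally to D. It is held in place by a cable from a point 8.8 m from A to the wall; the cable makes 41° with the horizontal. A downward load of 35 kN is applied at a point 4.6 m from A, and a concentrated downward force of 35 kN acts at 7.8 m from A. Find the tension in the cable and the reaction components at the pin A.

T = 75.17 kN, A_x = 56.73 kN, A_y = 20.68 kN

ΣM about A: T·sin41°·8.8 − 35·4.6 − 35·7.8 = 0 → T = 434/(8.8·0.656059) = 75.1734 ≈ 75.17 kN.
ΣF_x = 0: A_x − T·cos41° = 0 → A_x = 75.1734 × 0.75471 = 56.73 kN.
ΣF_y = 0: A_y + T·sin41° − 35 − 35 = 0 → A_y = 70 − 75.1734 × 0.656059 = 20.68 kN.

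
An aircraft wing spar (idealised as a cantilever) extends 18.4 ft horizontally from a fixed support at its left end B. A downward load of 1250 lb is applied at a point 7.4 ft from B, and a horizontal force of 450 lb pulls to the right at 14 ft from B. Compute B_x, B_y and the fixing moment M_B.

ΣF_x = 0: B_x + 450 = 0 → B_x = -450.0 lb.
ΣF_y = 0: B_y − 1250 = 0 → B_y = 1250 lb.
ΣM about B: M_B − 1250·7.4 = 0 → M_B = 9250 lb·ft.

B_x = -450.0 lb, B_y = 1250 lb, M_B = 9250 lb·ft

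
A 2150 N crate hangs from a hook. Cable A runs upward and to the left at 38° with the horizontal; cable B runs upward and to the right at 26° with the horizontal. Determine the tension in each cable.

ΣF_x = 0: −T_A·cos38° + T_B·cos26° = 0 → T_B = 0.876742·T_A.
ΣF_y = 0: T_A·sin38° + T_B·sin26° = 2150.
Substitute: T_A·(0.615661 + 0.876742·0.438371) = 2150 → T_A = 2150 N.
Then T_B = 0.876742 × 2150 = 1885 N.

T_A = 2150 N, T_B = 1885 N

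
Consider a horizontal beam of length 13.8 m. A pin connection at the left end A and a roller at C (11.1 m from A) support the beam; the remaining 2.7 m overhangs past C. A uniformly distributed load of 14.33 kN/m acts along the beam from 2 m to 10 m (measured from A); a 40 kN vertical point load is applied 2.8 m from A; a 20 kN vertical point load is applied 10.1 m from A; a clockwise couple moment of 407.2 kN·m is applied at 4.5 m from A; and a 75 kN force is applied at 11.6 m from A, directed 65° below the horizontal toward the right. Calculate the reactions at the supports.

A_x = -31.70 kN, A_y = 44.64 kN, C_y = 198.0 kN

Resultant of the distributed load: 14.33 × 8 = 114.64 kN at 6 m from A.
Taking moments about A: C_y·11.1 − (14.33·8)·6 − 40·2.8 − 20·10.1 − 407.2 − 75·sin65°·11.6 = 0 → C_y = 2197.53/11.1 = 197.976 ≈ 198.0 kN.
ΣF_y = 0: A_y + 197.976 − 14.33·8 − 40 − 20 − 75·sin65° = 0 → A_y = 44.64 kN.
ΣF_x = 0: A_x + 75·cos65° = 0 → A_x = -31.70 kN.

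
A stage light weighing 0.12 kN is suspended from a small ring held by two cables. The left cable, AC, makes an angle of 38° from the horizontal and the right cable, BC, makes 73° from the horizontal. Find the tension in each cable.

T_AC = 0.03758 kN, T_BC = 0.1013 kN

ΣF_x = 0: −T_AC·cos38° + T_BC·cos73° = 0 → T_BC = 2.69524·T_AC.
ΣF_y = 0: T_AC·sin38° + T_BC·sin73° = 0.12.
Substitute: T_AC·(0.615661 + 2.69524·0.956305) = 0.12 → T_AC = 0.0375807 ≈ 0.03758 kN.
Then T_BC = 2.69524 × 0.0375807 = 0.1013 kN.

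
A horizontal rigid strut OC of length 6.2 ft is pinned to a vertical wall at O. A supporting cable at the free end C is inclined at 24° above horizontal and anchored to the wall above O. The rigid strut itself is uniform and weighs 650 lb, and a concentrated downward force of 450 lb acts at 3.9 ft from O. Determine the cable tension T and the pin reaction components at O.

ΣM about O: T·sin24°·6.2 − 650·3.1 − 450·3.9 = 0 → T = 3770/(6.2·0.406737) = 1494.98 ≈ 1495 lb.
ΣF_x = 0: O_x − T·cos24° = 0 → O_x = 1494.98 × 0.913545 = 1366 lb.
ΣF_y = 0: O_y + T·sin24° − 650 − 450 = 0 → O_y = 1100 − 1494.98 × 0.406737 = 491.9 lb.

T = 1495 lb, O_x = 1366 lb, O_y = 491.9 lb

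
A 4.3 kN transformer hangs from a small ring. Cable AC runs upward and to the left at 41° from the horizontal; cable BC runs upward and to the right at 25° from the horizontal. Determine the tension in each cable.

T_AC = 4.266 kN, T_BC = 3.552 kN

ΣF_x = 0: −T_AC·cos41° + T_BC·cos25° = 0 → T_BC = 0.83273·T_AC.
ΣF_y = 0: T_AC·sin41° + T_BC·sin25° = 4.3.
Substitute: T_AC·(0.656059 + 0.83273·0.422618) = 4.3 → T_AC = 4.26593 ≈ 4.266 kN.
Then T_BC = 0.83273 × 4.26593 = 3.552 kN.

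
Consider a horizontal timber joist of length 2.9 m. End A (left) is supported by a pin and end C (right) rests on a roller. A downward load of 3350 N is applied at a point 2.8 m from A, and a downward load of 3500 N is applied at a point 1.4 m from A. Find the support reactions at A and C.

Moments about A: C_y·2.9 − 3350·2.8 − 3500·1.4 = 0 → C_y = 14280/2.9 = 4924.14 ≈ 4924 N.
ΣF_y = 0: A_y + 4924.14 − 3350 − 3500 = 0 → A_y = 1926 N.
ΣF_x = 0: no horizontal applied forces, so A_x = 0.

A_x = 0, A_y = 1926 N, C_y = 4924 N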